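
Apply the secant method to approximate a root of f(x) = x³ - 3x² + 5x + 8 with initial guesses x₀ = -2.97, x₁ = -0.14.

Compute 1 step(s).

f(x) = x³ - 3x² + 5x + 8
x₀ = -2.97, x₁ = -0.14

Secant formula: x_{n+1} = x_n - f(x_n)(x_n - x_{n-1})/(f(x_n) - f(x_{n-1}))

Iteration 1:
  f(-2.970000) = -59.510773
  f(-0.140000) = 7.238456
  x_2 = -0.140000 - 7.238456×(-0.140000 - (-2.970000))/(7.238456 - (-59.510773))
       = -0.446892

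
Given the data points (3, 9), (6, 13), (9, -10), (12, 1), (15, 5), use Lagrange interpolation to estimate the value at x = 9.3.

Lagrange interpolation formula:
P(x) = Σ yᵢ × Lᵢ(x)
where Lᵢ(x) = Π_{j≠i} (x - xⱼ)/(xᵢ - xⱼ)

L_0(9.3) = (9.3 - 6)/(3 - 6) × (9.3 - 9)/(3 - 9) × (9.3 - 12)/(3 - 12) × (9.3 - 15)/(3 - 15) = 0.007838
L_1(9.3) = (9.3 - 3)/(6 - 3) × (9.3 - 9)/(6 - 9) × (9.3 - 12)/(6 - 12) × (9.3 - 15)/(6 - 15) = -0.059850
L_2(9.3) = (9.3 - 3)/(9 - 3) × (9.3 - 6)/(9 - 6) × (9.3 - 12)/(9 - 12) × (9.3 - 15)/(9 - 15) = 0.987525
L_3(9.3) = (9.3 - 3)/(12 - 3) × (9.3 - 6)/(12 - 6) × (9.3 - 9)/(12 - 9) × (9.3 - 15)/(12 - 15) = 0.073150
L_4(9.3) = (9.3 - 3)/(15 - 3) × (9.3 - 6)/(15 - 6) × (9.3 - 9)/(15 - 9) × (9.3 - 12)/(15 - 12) = -0.008663

P(9.3) = 9×L_0(9.3) + 13×L_1(9.3) + (-10)×L_2(9.3) + 1×L_3(9.3) + 5×L_4(9.3)
P(9.3) = -10.552925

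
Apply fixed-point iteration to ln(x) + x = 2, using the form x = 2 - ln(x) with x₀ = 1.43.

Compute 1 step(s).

Equation: ln(x) + x = 2
Fixed-point form: x = 2 - ln(x)
x₀ = 1.43

x_1 = g(1.430000) = 1.642326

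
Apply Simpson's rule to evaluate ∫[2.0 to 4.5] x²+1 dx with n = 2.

f(x) = x²+1
a = 2.0, b = 4.5, n = 2
h = (b - a)/n = 1.250000

Simpson's rule: (h/3)[f(x₀) + 4f(x₁) + 2f(x₂) + ... + f(xₙ)]

x_0 = 2.0000, f(x_0) = 5.000000, coefficient = 1
x_1 = 3.2500, f(x_1) = 11.562500, coefficient = 4
x_2 = 4.5000, f(x_2) = 21.250000, coefficient = 1

I ≈ (1.250000/3) × 72.500000 = 30.208333
Exact value: 30.208333
Error: 0.000000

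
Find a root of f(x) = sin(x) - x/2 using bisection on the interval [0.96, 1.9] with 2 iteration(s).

f(x) = sin(x) - x/2
Initial interval: [0.96, 1.9]

Iteration 1:
  c_1 = (0.960000 + 1.900000)/2 = 1.430000
  f(c_1) = f(1.430000) = 0.275105
  f(a) × f(c) ≥ 0, new interval: [1.430000, 1.900000]
Iteration 2:
  c_2 = (1.430000 + 1.900000)/2 = 1.665000
  f(c_2) = f(1.665000) = 0.163066
  f(a) × f(c) ≥ 0, new interval: [1.665000, 1.900000]

After 2 iteration(s), the approximation is c_2 = 1.665000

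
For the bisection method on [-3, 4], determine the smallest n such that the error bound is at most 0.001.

We need (b-a)/2^n ≤ 0.001
(4 - (-3))/2^n ≤ 0.001
7/2^n ≤ 0.001
2^n ≥ 7000
n ≥ log₂(7000) = 12.77
n ≥ 13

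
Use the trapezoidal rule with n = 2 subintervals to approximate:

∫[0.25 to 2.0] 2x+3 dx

f(x) = 2x+3
a = 0.25, b = 2.0, n = 2
h = (b - a)/n = 0.875000

Trapezoidal rule: (h/2)[f(x₀) + 2f(x₁) + 2f(x₂) + ... + f(xₙ)]

x_0 = 0.2500, f(x_0) = 3.500000, coefficient = 1
x_1 = 1.1250, f(x_1) = 5.250000, coefficient = 2
x_2 = 2.0000, f(x_2) = 7.000000, coefficient = 1

I ≈ (0.875000/2) × 21.000000 = 9.187500
Exact value: 9.187500
Error: 0.000000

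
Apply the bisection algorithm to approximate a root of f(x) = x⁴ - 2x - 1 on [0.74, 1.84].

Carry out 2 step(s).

f(x) = x⁴ - 2x - 1
Initial interval: [0.74, 1.84]

Iteration 1:
  c_1 = (0.740000 + 1.840000)/2 = 1.290000
  f(c_1) = f(1.290000) = -0.810771
  f(a) × f(c) ≥ 0, new interval: [1.290000, 1.840000]
Iteration 2:
  c_2 = (1.290000 + 1.840000)/2 = 1.565000
  f(c_2) = f(1.565000) = 1.868703
  f(a) × f(c) < 0, new interval: [1.290000, 1.565000]

After 2 iteration(s), the approximation is c_2 = 1.565000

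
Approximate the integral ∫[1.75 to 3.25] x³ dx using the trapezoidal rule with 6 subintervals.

f(x) = x³
a = 1.75, b = 3.25, n = 6
h = (b - a)/n = 0.250000

Trapezoidal rule: (h/2)[f(x₀) + 2f(x₁) + 2f(x₂) + ... + f(xₙ)]

x_0 = 1.7500, f(x_0) = 5.359375, coefficient = 1
x_1 = 2.0000, f(x_1) = 8.000000, coefficient = 2
x_2 = 2.2500, f(x_2) = 11.390625, coefficient = 2
x_3 = 2.5000, f(x_3) = 15.625000, coefficient = 2
x_4 = 2.7500, f(x_4) = 20.796875, coefficient = 2
x_5 = 3.0000, f(x_5) = 27.000000, coefficient = 2
x_6 = 3.2500, f(x_6) = 34.328125, coefficient = 1

I ≈ (0.250000/2) × 205.312500 = 25.664062
Exact value: 25.546875
Error: 0.117188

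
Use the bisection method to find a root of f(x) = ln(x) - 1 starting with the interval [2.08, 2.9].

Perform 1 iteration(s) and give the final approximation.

f(x) = ln(x) - 1
Initial interval: [2.08, 2.9]

Iteration 1:
  c_1 = (2.080000 + 2.900000)/2 = 2.490000
  f(c_1) = f(2.490000) = -0.087717
  f(a) × f(c) ≥ 0, new interval: [2.490000, 2.900000]

After 1 iteration(s), the approximation is c_1 = 2.490000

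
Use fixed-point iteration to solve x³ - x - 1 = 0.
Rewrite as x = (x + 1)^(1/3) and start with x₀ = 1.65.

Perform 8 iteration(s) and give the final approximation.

Equation: x³ - x - 1 = 0
Fixed-point form: x = (x + 1)^(1/3)
x₀ = 1.65

x_1 = g(1.650000) = 1.383828
x_2 = g(1.383828) = 1.335852
x_3 = g(1.335852) = 1.326829
x_4 = g(1.326829) = 1.325119
x_5 = g(1.325119) = 1.324794
x_6 = g(1.324794) = 1.324732
x_7 = g(1.324732) = 1.324721
x_8 = g(1.324721) = 1.324718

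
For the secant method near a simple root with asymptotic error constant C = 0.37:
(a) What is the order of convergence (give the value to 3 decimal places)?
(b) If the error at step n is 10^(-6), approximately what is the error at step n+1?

(a) Secant method has superlinear convergence with order φ = (1+√5)/2 ≈ 1.618.
    This means |e_{n+1}| ≈ C|e_n|^1.618.

(b) With |e_n| = 10^(-6) and C = 0.37:
    |e_{n+1}| ≈ 0.37 × (10^(-6))^1.618 = 0.37 × 10^(-9.71)

(a) ≈ 1.618 (golden ratio); (b) |e_{n+1}| ≈ 7.244e-11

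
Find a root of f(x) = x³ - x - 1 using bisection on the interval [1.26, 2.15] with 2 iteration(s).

f(x) = x³ - x - 1
Initial interval: [1.26, 2.15]

Iteration 1:
  c_1 = (1.260000 + 2.150000)/2 = 1.705000
  f(c_1) = f(1.705000) = 2.251478
  f(a) × f(c) < 0, new interval: [1.260000, 1.705000]
Iteration 2:
  c_2 = (1.260000 + 1.705000)/2 = 1.482500
  f(c_2) = f(1.482500) = 0.775748
  f(a) × f(c) < 0, new interval: [1.260000, 1.482500]

After 2 iteration(s), the approximation is c_2 = 1.482500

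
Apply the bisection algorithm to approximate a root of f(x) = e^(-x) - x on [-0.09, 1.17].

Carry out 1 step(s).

f(x) = e^(-x) - x
Initial interval: [-0.09, 1.17]

Iteration 1:
  c_1 = (-0.090000 + 1.170000)/2 = 0.540000
  f(c_1) = f(0.540000) = 0.042748
  f(a) × f(c) ≥ 0, new interval: [0.540000, 1.170000]

After 1 iteration(s), the approximation is c_1 = 0.540000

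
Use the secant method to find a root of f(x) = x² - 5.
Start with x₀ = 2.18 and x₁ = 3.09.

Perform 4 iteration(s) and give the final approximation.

f(x) = x² - 5
x₀ = 2.18, x₁ = 3.09

Secant formula: x_{n+1} = x_n - f(x_n)(x_n - x_{n-1})/(f(x_n) - f(x_{n-1}))

Iteration 1:
  f(2.180000) = -0.247600
  f(3.090000) = 4.548100
  x_2 = 3.090000 - 4.548100×(3.090000 - 2.180000)/(4.548100 - (-0.247600))
       = 2.226983
Iteration 2:
  f(3.090000) = 4.548100
  f(2.226983) = -0.040547
  x_3 = 2.226983 - (-0.040547)×(2.226983 - 3.090000)/(-0.040547 - 4.548100)
       = 2.234609
Iteration 3:
  f(2.226983) = -0.040547
  f(2.234609) = -0.006523
  x_4 = 2.234609 - (-0.006523)×(2.234609 - 2.226983)/(-0.006523 - (-0.040547))
       = 2.236071
Iteration 4:
  f(2.234609) = -0.006523
  f(2.236071) = 0.000013
  x_5 = 2.236071 - 0.000013×(2.236071 - 2.234609)/(0.000013 - (-0.006523))
       = 2.236068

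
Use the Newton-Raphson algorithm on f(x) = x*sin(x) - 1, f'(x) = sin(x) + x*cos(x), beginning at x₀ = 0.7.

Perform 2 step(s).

f(x) = x*sin(x) - 1
f'(x) = sin(x) + x*cos(x)
x₀ = 0.7

Newton-Raphson formula: x_{n+1} = x_n - f(x_n)/f'(x_n)

Iteration 1:
  f(0.700000) = -0.549048
  f'(0.700000) = 1.179607
  x_1 = 0.700000 - (-0.549048)/1.179607 = 1.165450
Iteration 2:
  f(1.165450) = 0.071008
  f'(1.165450) = 1.378546
  x_2 = 1.165450 - 0.071008/1.378546 = 1.113940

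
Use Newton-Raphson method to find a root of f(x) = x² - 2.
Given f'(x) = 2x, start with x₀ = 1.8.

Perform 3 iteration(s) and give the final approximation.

f(x) = x² - 2
f'(x) = 2x
x₀ = 1.8

Newton-Raphson formula: x_{n+1} = x_n - f(x_n)/f'(x_n)

Iteration 1:
  f(1.800000) = 1.240000
  f'(1.800000) = 3.600000
  x_1 = 1.800000 - 1.240000/3.600000 = 1.455556
Iteration 2:
  f(1.455556) = 0.118642
  f'(1.455556) = 2.911111
  x_2 = 1.455556 - 0.118642/2.911111 = 1.414801
Iteration 3:
  f(1.414801) = 0.001661
  f'(1.414801) = 2.829601
  x_3 = 1.414801 - 0.001661/2.829601 = 1.414214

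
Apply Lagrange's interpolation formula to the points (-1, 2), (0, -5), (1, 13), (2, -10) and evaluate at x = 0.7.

Lagrange interpolation formula:
P(x) = Σ yᵢ × Lᵢ(x)
where Lᵢ(x) = Π_{j≠i} (x - xⱼ)/(xᵢ - xⱼ)

L_0(0.7) = (0.7 - 0)/(-1 - 0) × (0.7 - 1)/(-1 - 1) × (0.7 - 2)/(-1 - 2) = -0.045500
L_1(0.7) = (0.7 - (-1))/(0 - (-1)) × (0.7 - 1)/(0 - 1) × (0.7 - 2)/(0 - 2) = 0.331500
L_2(0.7) = (0.7 - (-1))/(1 - (-1)) × (0.7 - 0)/(1 - 0) × (0.7 - 2)/(1 - 2) = 0.773500
L_3(0.7) = (0.7 - (-1))/(2 - (-1)) × (0.7 - 0)/(2 - 0) × (0.7 - 1)/(2 - 1) = -0.059500

P(0.7) = 2×L_0(0.7) + (-5)×L_1(0.7) + 13×L_2(0.7) + (-10)×L_3(0.7)
P(0.7) = 8.902000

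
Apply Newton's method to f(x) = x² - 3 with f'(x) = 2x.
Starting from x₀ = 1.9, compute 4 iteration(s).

f(x) = x² - 3
f'(x) = 2x
x₀ = 1.9

Newton-Raphson formula: x_{n+1} = x_n - f(x_n)/f'(x_n)

Iteration 1:
  f(1.900000) = 0.610000
  f'(1.900000) = 3.800000
  x_1 = 1.900000 - 0.610000/3.800000 = 1.739474
Iteration 2:
  f(1.739474) = 0.025769
  f'(1.739474) = 3.478947
  x_2 = 1.739474 - 0.025769/3.478947 = 1.732067
Iteration 3:
  f(1.732067) = 0.000055
  f'(1.732067) = 3.464133
  x_3 = 1.732067 - 0.000055/3.464133 = 1.732051
Iteration 4:
  f(1.732051) = 0.000000
  f'(1.732051) = 3.464102
  x_4 = 1.732051 - 0.000000/3.464102 = 1.732051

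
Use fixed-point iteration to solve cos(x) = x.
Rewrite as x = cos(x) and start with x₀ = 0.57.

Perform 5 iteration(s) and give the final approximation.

Equation: cos(x) = x
Fixed-point form: x = cos(x)
x₀ = 0.57

x_1 = g(0.570000) = 0.841901
x_2 = g(0.841901) = 0.666046
x_3 = g(0.666046) = 0.786271
x_4 = g(0.786271) = 0.706489
x_5 = g(0.706489) = 0.760646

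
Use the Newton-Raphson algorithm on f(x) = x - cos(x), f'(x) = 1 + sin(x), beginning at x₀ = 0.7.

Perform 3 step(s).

f(x) = x - cos(x)
f'(x) = 1 + sin(x)
x₀ = 0.7

Newton-Raphson formula: x_{n+1} = x_n - f(x_n)/f'(x_n)

Iteration 1:
  f(0.700000) = -0.064842
  f'(0.700000) = 1.644218
  x_1 = 0.700000 - (-0.064842)/1.644218 = 0.739436
Iteration 2:
  f(0.739436) = 0.000588
  f'(0.739436) = 1.673872
  x_2 = 0.739436 - 0.000588/1.673872 = 0.739085
Iteration 3:
  f(0.739085) = 0.000000
  f'(0.739085) = 1.673612
  x_3 = 0.739085 - 0.000000/1.673612 = 0.739085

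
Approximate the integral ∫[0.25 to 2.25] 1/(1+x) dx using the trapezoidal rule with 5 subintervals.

f(x) = 1/(1+x)
a = 0.25, b = 2.25, n = 5
h = (b - a)/n = 0.400000

Trapezoidal rule: (h/2)[f(x₀) + 2f(x₁) + 2f(x₂) + ... + f(xₙ)]

x_0 = 0.2500, f(x_0) = 0.800000, coefficient = 1
x_1 = 0.6500, f(x_1) = 0.606061, coefficient = 2
x_2 = 1.0500, f(x_2) = 0.487805, coefficient = 2
x_3 = 1.4500, f(x_3) = 0.408163, coefficient = 2
x_4 = 1.8500, f(x_4) = 0.350877, coefficient = 2
x_5 = 2.2500, f(x_5) = 0.307692, coefficient = 1

I ≈ (0.400000/2) × 4.813504 = 0.962701
Exact value: 0.955511
Error: 0.007189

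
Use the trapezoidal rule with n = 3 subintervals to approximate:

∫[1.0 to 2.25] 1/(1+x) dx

f(x) = 1/(1+x)
a = 1.0, b = 2.25, n = 3
h = (b - a)/n = 0.416667

Trapezoidal rule: (h/2)[f(x₀) + 2f(x₁) + 2f(x₂) + ... + f(xₙ)]

x_0 = 1.0000, f(x_0) = 0.500000, coefficient = 1
x_1 = 1.4167, f(x_1) = 0.413793, coefficient = 2
x_2 = 1.8333, f(x_2) = 0.352941, coefficient = 2
x_3 = 2.2500, f(x_3) = 0.307692, coefficient = 1

I ≈ (0.416667/2) × 2.341161 = 0.487742
Exact value: 0.485508
Error: 0.002234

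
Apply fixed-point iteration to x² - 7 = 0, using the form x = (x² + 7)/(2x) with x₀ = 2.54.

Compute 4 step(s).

Equation: x² - 7 = 0
Fixed-point form: x = (x² + 7)/(2x)
x₀ = 2.54

x_1 = g(2.540000) = 2.647953
x_2 = g(2.647953) = 2.645752
x_3 = g(2.645752) = 2.645751
x_4 = g(2.645751) = 2.645751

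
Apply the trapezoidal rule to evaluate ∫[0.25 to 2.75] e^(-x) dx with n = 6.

f(x) = e^(-x)
a = 0.25, b = 2.75, n = 6
h = (b - a)/n = 0.416667

Trapezoidal rule: (h/2)[f(x₀) + 2f(x₁) + 2f(x₂) + ... + f(xₙ)]

x_0 = 0.2500, f(x_0) = 0.778801, coefficient = 1
x_1 = 0.6667, f(x_1) = 0.513417, coefficient = 2
x_2 = 1.0833, f(x_2) = 0.338465, coefficient = 2
x_3 = 1.5000, f(x_3) = 0.223130, coefficient = 2
x_4 = 1.9167, f(x_4) = 0.147096, coefficient = 2
x_5 = 2.3333, f(x_5) = 0.096972, coefficient = 2
x_6 = 2.7500, f(x_6) = 0.063928, coefficient = 1

I ≈ (0.416667/2) × 3.480891 = 0.725186
Exact value: 0.714873
Error: 0.010313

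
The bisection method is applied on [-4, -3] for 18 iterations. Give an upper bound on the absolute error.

Bisection error bound: |error| ≤ (b-a)/2^n
|error| ≤ (-3 - (-4))/2^18 = 1/2^18
|error| ≤ 0.0000038147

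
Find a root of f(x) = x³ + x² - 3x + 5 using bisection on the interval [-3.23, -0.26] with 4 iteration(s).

f(x) = x³ + x² - 3x + 5
Initial interval: [-3.23, -0.26]

Iteration 1:
  c_1 = (-3.230000 + (-0.260000))/2 = -1.745000
  f(c_1) = f(-1.745000) = 7.966456
  f(a) × f(c) < 0, new interval: [-3.230000, -1.745000]
Iteration 2:
  c_2 = (-3.230000 + (-1.745000))/2 = -2.487500
  f(c_2) = f(-2.487500) = 3.258361
  f(a) × f(c) < 0, new interval: [-3.230000, -2.487500]
Iteration 3:
  c_3 = (-3.230000 + (-2.487500))/2 = -2.858750
  f(c_3) = f(-2.858750) = -1.614294
  f(a) × f(c) ≥ 0, new interval: [-2.858750, -2.487500]
Iteration 4:
  c_4 = (-2.858750 + (-2.487500))/2 = -2.673125
  f(c_4) = f(-2.673125) = 1.063898
  f(a) × f(c) < 0, new interval: [-2.858750, -2.673125]

After 4 iteration(s), the approximation is c_4 = -2.673125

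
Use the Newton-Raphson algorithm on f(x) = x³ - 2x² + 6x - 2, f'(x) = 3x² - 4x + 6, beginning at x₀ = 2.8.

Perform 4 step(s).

f(x) = x³ - 2x² + 6x - 2
f'(x) = 3x² - 4x + 6
x₀ = 2.8

Newton-Raphson formula: x_{n+1} = x_n - f(x_n)/f'(x_n)

Iteration 1:
  f(2.800000) = 21.072000
  f'(2.800000) = 18.320000
  x_1 = 2.800000 - 21.072000/18.320000 = 1.649782
Iteration 2:
  f(1.649782) = 6.945473
  f'(1.649782) = 7.566212
  x_2 = 1.649782 - 6.945473/7.566212 = 0.731823
Iteration 3:
  f(0.731823) = 1.711745
  f'(0.731823) = 4.679403
  x_3 = 0.731823 - 1.711745/4.679403 = 0.366018
Iteration 4:
  f(0.366018) = -0.022793
  f'(0.366018) = 4.937835
  x_4 = 0.366018 - (-0.022793)/4.937835 = 0.370634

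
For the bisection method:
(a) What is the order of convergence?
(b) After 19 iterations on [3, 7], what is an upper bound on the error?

(a) Bisection has linear (order 1) convergence; the error is halved each step.

(b) Error bound = (b-a)/2^n = (7 - 3)/2^{19}
    = 4/2^{19}

(a) 1 (linear); (b) error ≤ 7.63e-06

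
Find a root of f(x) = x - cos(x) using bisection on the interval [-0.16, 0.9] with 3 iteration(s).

f(x) = x - cos(x)
Initial interval: [-0.16, 0.9]

Iteration 1:
  c_1 = (-0.160000 + 0.900000)/2 = 0.370000
  f(c_1) = f(0.370000) = -0.562327
  f(a) × f(c) ≥ 0, new interval: [0.370000, 0.900000]
Iteration 2:
  c_2 = (0.370000 + 0.900000)/2 = 0.635000
  f(c_2) = f(0.635000) = -0.170072
  f(a) × f(c) ≥ 0, new interval: [0.635000, 0.900000]
Iteration 3:
  c_3 = (0.635000 + 0.900000)/2 = 0.767500
  f(c_3) = f(0.767500) = 0.047851
  f(a) × f(c) < 0, new interval: [0.635000, 0.767500]

After 3 iteration(s), the approximation is c_3 = 0.767500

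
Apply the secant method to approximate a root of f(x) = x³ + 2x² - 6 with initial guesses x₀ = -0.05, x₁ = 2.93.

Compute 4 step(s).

f(x) = x³ + 2x² - 6
x₀ = -0.05, x₁ = 2.93

Secant formula: x_{n+1} = x_n - f(x_n)(x_n - x_{n-1})/(f(x_n) - f(x_{n-1}))

Iteration 1:
  f(-0.050000) = -5.995125
  f(2.930000) = 36.323557
  x_2 = 2.930000 - 36.323557×(2.930000 - (-0.050000))/(36.323557 - (-5.995125))
       = 0.372165
Iteration 2:
  f(2.930000) = 36.323557
  f(0.372165) = -5.671439
  x_3 = 0.372165 - (-5.671439)×(0.372165 - 2.930000)/(-5.671439 - 36.323557)
       = 0.717602
Iteration 3:
  f(0.372165) = -5.671439
  f(0.717602) = -4.600565
  x_4 = 0.717602 - (-4.600565)×(0.717602 - 0.372165)/(-4.600565 - (-5.671439))
       = 2.201627
Iteration 4:
  f(0.717602) = -4.600565
  f(2.201627) = 14.365959
  x_5 = 2.201627 - 14.365959×(2.201627 - 0.717602)/(14.365959 - (-4.600565))
       = 1.077570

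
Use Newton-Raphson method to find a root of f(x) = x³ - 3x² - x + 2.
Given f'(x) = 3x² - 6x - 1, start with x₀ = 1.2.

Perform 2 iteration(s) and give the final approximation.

f(x) = x³ - 3x² - x + 2
f'(x) = 3x² - 6x - 1
x₀ = 1.2

Newton-Raphson formula: x_{n+1} = x_n - f(x_n)/f'(x_n)

Iteration 1:
  f(1.200000) = -1.792000
  f'(1.200000) = -3.880000
  x_1 = 1.200000 - (-1.792000)/(-3.880000) = 0.738144
Iteration 2:
  f(0.738144) = 0.029468
  f'(0.738144) = -3.794295
  x_2 = 0.738144 - 0.029468/(-3.794295) = 0.745911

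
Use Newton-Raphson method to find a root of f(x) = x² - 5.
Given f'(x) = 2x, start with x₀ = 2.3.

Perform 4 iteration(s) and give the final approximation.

f(x) = x² - 5
f'(x) = 2x
x₀ = 2.3

Newton-Raphson formula: x_{n+1} = x_n - f(x_n)/f'(x_n)

Iteration 1:
  f(2.300000) = 0.290000
  f'(2.300000) = 4.600000
  x_1 = 2.300000 - 0.290000/4.600000 = 2.236957
Iteration 2:
  f(2.236957) = 0.003974
  f'(2.236957) = 4.473913
  x_2 = 2.236957 - 0.003974/4.473913 = 2.236068
Iteration 3:
  f(2.236068) = 0.000001
  f'(2.236068) = 4.472136
  x_3 = 2.236068 - 0.000001/4.472136 = 2.236068
Iteration 4:
  f(2.236068) = 0.000000
  f'(2.236068) = 4.472136
  x_4 = 2.236068 - 0.000000/4.472136 = 2.236068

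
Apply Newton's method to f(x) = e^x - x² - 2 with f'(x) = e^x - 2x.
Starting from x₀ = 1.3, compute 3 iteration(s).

f(x) = e^x - x² - 2
f'(x) = e^x - 2x
x₀ = 1.3

Newton-Raphson formula: x_{n+1} = x_n - f(x_n)/f'(x_n)

Iteration 1:
  f(1.300000) = -0.020703
  f'(1.300000) = 1.069297
  x_1 = 1.300000 - (-0.020703)/1.069297 = 1.319362
Iteration 2:
  f(1.319362) = 0.000317
  f'(1.319362) = 1.102309
  x_2 = 1.319362 - 0.000317/1.102309 = 1.319074
Iteration 3:
  f(1.319074) = 0.000000
  f'(1.319074) = 1.101808
  x_3 = 1.319074 - 0.000000/1.101808 = 1.319074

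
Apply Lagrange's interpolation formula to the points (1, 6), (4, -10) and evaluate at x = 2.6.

Lagrange interpolation formula:
P(x) = Σ yᵢ × Lᵢ(x)
where Lᵢ(x) = Π_{j≠i} (x - xⱼ)/(xᵢ - xⱼ)

L_0(2.6) = (2.6 - 4)/(1 - 4) = 0.466667
L_1(2.6) = (2.6 - 1)/(4 - 1) = 0.533333

P(2.6) = 6×L_0(2.6) + (-10)×L_1(2.6)
P(2.6) = -2.533333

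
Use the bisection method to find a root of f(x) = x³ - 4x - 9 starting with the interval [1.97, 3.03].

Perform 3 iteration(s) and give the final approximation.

f(x) = x³ - 4x - 9
Initial interval: [1.97, 3.03]

Iteration 1:
  c_1 = (1.970000 + 3.030000)/2 = 2.500000
  f(c_1) = f(2.500000) = -3.375000
  f(a) × f(c) ≥ 0, new interval: [2.500000, 3.030000]
Iteration 2:
  c_2 = (2.500000 + 3.030000)/2 = 2.765000
  f(c_2) = f(2.765000) = 1.079047
  f(a) × f(c) < 0, new interval: [2.500000, 2.765000]
Iteration 3:
  c_3 = (2.500000 + 2.765000)/2 = 2.632500
  f(c_3) = f(2.632500) = -1.286627
  f(a) × f(c) ≥ 0, new interval: [2.632500, 2.765000]

After 3 iteration(s), the approximation is c_3 = 2.632500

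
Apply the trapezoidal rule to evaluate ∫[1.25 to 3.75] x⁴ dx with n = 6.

f(x) = x⁴
a = 1.25, b = 3.75, n = 6
h = (b - a)/n = 0.416667

Trapezoidal rule: (h/2)[f(x₀) + 2f(x₁) + 2f(x₂) + ... + f(xₙ)]

x_0 = 1.2500, f(x_0) = 2.441406, coefficient = 1
x_1 = 1.6667, f(x_1) = 7.716049, coefficient = 2
x_2 = 2.0833, f(x_2) = 18.838011, coefficient = 2
x_3 = 2.5000, f(x_3) = 39.062500, coefficient = 2
x_4 = 2.9167, f(x_4) = 72.368104, coefficient = 2
x_5 = 3.3333, f(x_5) = 123.456790, coefficient = 2
x_6 = 3.7500, f(x_6) = 197.753906, coefficient = 1

I ≈ (0.416667/2) × 723.078221 = 150.641296
Exact value: 147.705078
Error: 2.936218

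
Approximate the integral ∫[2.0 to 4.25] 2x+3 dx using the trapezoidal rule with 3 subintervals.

f(x) = 2x+3
a = 2.0, b = 4.25, n = 3
h = (b - a)/n = 0.750000

Trapezoidal rule: (h/2)[f(x₀) + 2f(x₁) + 2f(x₂) + ... + f(xₙ)]

x_0 = 2.0000, f(x_0) = 7.000000, coefficient = 1
x_1 = 2.7500, f(x_1) = 8.500000, coefficient = 2
x_2 = 3.5000, f(x_2) = 10.000000, coefficient = 2
x_3 = 4.2500, f(x_3) = 11.500000, coefficient = 1

I ≈ (0.750000/2) × 55.500000 = 20.812500
Exact value: 20.812500
Error: 0.000000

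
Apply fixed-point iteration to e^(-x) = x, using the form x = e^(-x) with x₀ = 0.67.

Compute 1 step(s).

Equation: e^(-x) = x
Fixed-point form: x = e^(-x)
x₀ = 0.67

x_1 = g(0.670000) = 0.511709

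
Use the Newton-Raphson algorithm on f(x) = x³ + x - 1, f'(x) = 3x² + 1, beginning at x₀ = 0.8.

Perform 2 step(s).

f(x) = x³ + x - 1
f'(x) = 3x² + 1
x₀ = 0.8

Newton-Raphson formula: x_{n+1} = x_n - f(x_n)/f'(x_n)

Iteration 1:
  f(0.800000) = 0.312000
  f'(0.800000) = 2.920000
  x_1 = 0.800000 - 0.312000/2.920000 = 0.693151
Iteration 2:
  f(0.693151) = 0.026180
  f'(0.693151) = 2.441374
  x_2 = 0.693151 - 0.026180/2.441374 = 0.682427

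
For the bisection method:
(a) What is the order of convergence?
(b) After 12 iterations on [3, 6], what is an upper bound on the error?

(a) Bisection has linear (order 1) convergence; the error is halved each step.

(b) Error bound = (b-a)/2^n = (6 - 3)/2^{12}
    = 3/2^{12}

(a) 1 (linear); (b) error ≤ 7.32e-04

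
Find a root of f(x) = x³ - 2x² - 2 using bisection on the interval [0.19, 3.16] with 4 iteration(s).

f(x) = x³ - 2x² - 2
Initial interval: [0.19, 3.16]

Iteration 1:
  c_1 = (0.190000 + 3.160000)/2 = 1.675000
  f(c_1) = f(1.675000) = -2.911828
  f(a) × f(c) ≥ 0, new interval: [1.675000, 3.160000]
Iteration 2:
  c_2 = (1.675000 + 3.160000)/2 = 2.417500
  f(c_2) = f(2.417500) = 0.439998
  f(a) × f(c) < 0, new interval: [1.675000, 2.417500]
Iteration 3:
  c_3 = (1.675000 + 2.417500)/2 = 2.046250
  f(c_3) = f(2.046250) = -1.806345
  f(a) × f(c) ≥ 0, new interval: [2.046250, 2.417500]
Iteration 4:
  c_4 = (2.046250 + 2.417500)/2 = 2.231875
  f(c_4) = f(2.231875) = -0.844969
  f(a) × f(c) ≥ 0, new interval: [2.231875, 2.417500]

After 4 iteration(s), the approximation is c_4 = 2.231875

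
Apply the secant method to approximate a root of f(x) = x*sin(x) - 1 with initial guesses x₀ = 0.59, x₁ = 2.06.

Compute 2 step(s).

f(x) = x*sin(x) - 1
x₀ = 0.59, x₁ = 2.06

Secant formula: x_{n+1} = x_n - f(x_n)(x_n - x_{n-1})/(f(x_n) - f(x_{n-1}))

Iteration 1:
  f(0.590000) = -0.671747
  f(2.060000) = 0.818377
  x_2 = 2.060000 - 0.818377×(2.060000 - 0.590000)/(0.818377 - (-0.671747))
       = 1.252675
Iteration 2:
  f(2.060000) = 0.818377
  f(1.252675) = 0.189822
  x_3 = 1.252675 - 0.189822×(1.252675 - 2.060000)/(0.189822 - 0.818377)
       = 1.008865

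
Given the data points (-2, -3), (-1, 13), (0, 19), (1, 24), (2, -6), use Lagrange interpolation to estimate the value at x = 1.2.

Lagrange interpolation formula:
P(x) = Σ yᵢ × Lᵢ(x)
where Lᵢ(x) = Π_{j≠i} (x - xⱼ)/(xᵢ - xⱼ)

L_0(1.2) = (1.2 - (-1))/(-2 - (-1)) × (1.2 - 0)/(-2 - 0) × (1.2 - 1)/(-2 - 1) × (1.2 - 2)/(-2 - 2) = -0.017600
L_1(1.2) = (1.2 - (-2))/(-1 - (-2)) × (1.2 - 0)/(-1 - 0) × (1.2 - 1)/(-1 - 1) × (1.2 - 2)/(-1 - 2) = 0.102400
L_2(1.2) = (1.2 - (-2))/(0 - (-2)) × (1.2 - (-1))/(0 - (-1)) × (1.2 - 1)/(0 - 1) × (1.2 - 2)/(0 - 2) = -0.281600
L_3(1.2) = (1.2 - (-2))/(1 - (-2)) × (1.2 - (-1))/(1 - (-1)) × (1.2 - 0)/(1 - 0) × (1.2 - 2)/(1 - 2) = 1.126400
L_4(1.2) = (1.2 - (-2))/(2 - (-2)) × (1.2 - (-1))/(2 - (-1)) × (1.2 - 0)/(2 - 0) × (1.2 - 1)/(2 - 1) = 0.070400

P(1.2) = (-3)×L_0(1.2) + 13×L_1(1.2) + 19×L_2(1.2) + 24×L_3(1.2) + (-6)×L_4(1.2)
P(1.2) = 22.644800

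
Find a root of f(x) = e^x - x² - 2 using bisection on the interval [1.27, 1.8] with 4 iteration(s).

f(x) = e^x - x² - 2
Initial interval: [1.27, 1.8]

Iteration 1:
  c_1 = (1.270000 + 1.800000)/2 = 1.535000
  f(c_1) = f(1.535000) = 0.285101
  f(a) × f(c) < 0, new interval: [1.270000, 1.535000]
Iteration 2:
  c_2 = (1.270000 + 1.535000)/2 = 1.402500
  f(c_2) = f(1.402500) = 0.098344
  f(a) × f(c) < 0, new interval: [1.270000, 1.402500]
Iteration 3:
  c_3 = (1.270000 + 1.402500)/2 = 1.336250
  f(c_3) = f(1.336250) = 0.019185
  f(a) × f(c) < 0, new interval: [1.270000, 1.336250]
Iteration 4:
  c_4 = (1.270000 + 1.336250)/2 = 1.303125
  f(c_4) = f(1.303125) = -0.017354
  f(a) × f(c) ≥ 0, new interval: [1.303125, 1.336250]

After 4 iteration(s), the approximation is c_4 = 1.303125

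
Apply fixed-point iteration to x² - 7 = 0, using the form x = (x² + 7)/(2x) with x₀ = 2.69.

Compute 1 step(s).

Equation: x² - 7 = 0
Fixed-point form: x = (x² + 7)/(2x)
x₀ = 2.69

x_1 = g(2.690000) = 2.646115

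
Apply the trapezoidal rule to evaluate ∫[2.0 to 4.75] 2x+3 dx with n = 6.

f(x) = 2x+3
a = 2.0, b = 4.75, n = 6
h = (b - a)/n = 0.458333

Trapezoidal rule: (h/2)[f(x₀) + 2f(x₁) + 2f(x₂) + ... + f(xₙ)]

x_0 = 2.0000, f(x_0) = 7.000000, coefficient = 1
x_1 = 2.4583, f(x_1) = 7.916667, coefficient = 2
x_2 = 2.9167, f(x_2) = 8.833333, coefficient = 2
x_3 = 3.3750, f(x_3) = 9.750000, coefficient = 2
x_4 = 3.8333, f(x_4) = 10.666667, coefficient = 2
x_5 = 4.2917, f(x_5) = 11.583333, coefficient = 2
x_6 = 4.7500, f(x_6) = 12.500000, coefficient = 1

I ≈ (0.458333/2) × 117.000000 = 26.812500
Exact value: 26.812500
Error: 0.000000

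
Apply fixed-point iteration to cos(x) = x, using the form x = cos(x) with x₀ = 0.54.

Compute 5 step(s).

Equation: cos(x) = x
Fixed-point form: x = cos(x)
x₀ = 0.54

x_1 = g(0.540000) = 0.857709
x_2 = g(0.857709) = 0.654172
x_3 = g(0.654172) = 0.793552
x_4 = g(0.793552) = 0.701318
x_5 = g(0.701318) = 0.763993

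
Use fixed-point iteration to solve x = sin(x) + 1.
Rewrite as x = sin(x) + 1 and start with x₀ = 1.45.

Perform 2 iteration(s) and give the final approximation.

Equation: x = sin(x) + 1
Fixed-point form: x = sin(x) + 1
x₀ = 1.45

x_1 = g(1.450000) = 1.992713
x_2 = g(1.992713) = 1.912306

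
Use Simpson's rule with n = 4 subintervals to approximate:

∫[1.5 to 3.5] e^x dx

f(x) = e^x
a = 1.5, b = 3.5, n = 4
h = (b - a)/n = 0.500000

Simpson's rule: (h/3)[f(x₀) + 4f(x₁) + 2f(x₂) + ... + f(xₙ)]

x_0 = 1.5000, f(x_0) = 4.481689, coefficient = 1
x_1 = 2.0000, f(x_1) = 7.389056, coefficient = 4
x_2 = 2.5000, f(x_2) = 12.182494, coefficient = 2
x_3 = 3.0000, f(x_3) = 20.085537, coefficient = 4
x_4 = 3.5000, f(x_4) = 33.115452, coefficient = 1

I ≈ (0.500000/3) × 171.860501 = 28.643417
Exact value: 28.633763
Error: 0.009654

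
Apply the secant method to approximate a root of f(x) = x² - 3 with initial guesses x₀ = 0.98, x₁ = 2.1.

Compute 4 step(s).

f(x) = x² - 3
x₀ = 0.98, x₁ = 2.1

Secant formula: x_{n+1} = x_n - f(x_n)(x_n - x_{n-1})/(f(x_n) - f(x_{n-1}))

Iteration 1:
  f(0.980000) = -2.039600
  f(2.100000) = 1.410000
  x_2 = 2.100000 - 1.410000×(2.100000 - 0.980000)/(1.410000 - (-2.039600))
       = 1.642208
Iteration 2:
  f(2.100000) = 1.410000
  f(1.642208) = -0.303154
  x_3 = 1.642208 - (-0.303154)×(1.642208 - 2.100000)/(-0.303154 - 1.410000)
       = 1.723217
Iteration 3:
  f(1.642208) = -0.303154
  f(1.723217) = -0.030523
  x_4 = 1.723217 - (-0.030523)×(1.723217 - 1.642208)/(-0.030523 - (-0.303154))
       = 1.732287
Iteration 4:
  f(1.723217) = -0.030523
  f(1.732287) = 0.000817
  x_5 = 1.732287 - 0.000817×(1.732287 - 1.723217)/(0.000817 - (-0.030523))
       = 1.732050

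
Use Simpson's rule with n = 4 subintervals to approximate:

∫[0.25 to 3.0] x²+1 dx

f(x) = x²+1
a = 0.25, b = 3.0, n = 4
h = (b - a)/n = 0.687500

Simpson's rule: (h/3)[f(x₀) + 4f(x₁) + 2f(x₂) + ... + f(xₙ)]

x_0 = 0.2500, f(x_0) = 1.062500, coefficient = 1
x_1 = 0.9375, f(x_1) = 1.878906, coefficient = 4
x_2 = 1.6250, f(x_2) = 3.640625, coefficient = 2
x_3 = 2.3125, f(x_3) = 6.347656, coefficient = 4
x_4 = 3.0000, f(x_4) = 10.000000, coefficient = 1

I ≈ (0.687500/3) × 51.250000 = 11.744792
Exact value: 11.744792
Error: 0.000000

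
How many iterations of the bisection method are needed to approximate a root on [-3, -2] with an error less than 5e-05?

We need (b-a)/2^n ≤ 5e-05
(-2 - (-3))/2^n ≤ 5e-05
1/2^n ≤ 5e-05
2^n ≥ 20000
n ≥ log₂(20000) = 14.29
n ≥ 15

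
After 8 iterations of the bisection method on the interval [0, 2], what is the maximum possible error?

Bisection error bound: |error| ≤ (b-a)/2^n
|error| ≤ (2 - 0)/2^8 = 2/2^8
|error| ≤ 0.0078125000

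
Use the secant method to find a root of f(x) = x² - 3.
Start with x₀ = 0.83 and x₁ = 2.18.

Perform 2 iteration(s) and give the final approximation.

f(x) = x² - 3
x₀ = 0.83, x₁ = 2.18

Secant formula: x_{n+1} = x_n - f(x_n)(x_n - x_{n-1})/(f(x_n) - f(x_{n-1}))

Iteration 1:
  f(0.830000) = -2.311100
  f(2.180000) = 1.752400
  x_2 = 2.180000 - 1.752400×(2.180000 - 0.830000)/(1.752400 - (-2.311100))
       = 1.597807
Iteration 2:
  f(2.180000) = 1.752400
  f(1.597807) = -0.447012
  x_3 = 1.597807 - (-0.447012)×(1.597807 - 2.180000)/(-0.447012 - 1.752400)
       = 1.716133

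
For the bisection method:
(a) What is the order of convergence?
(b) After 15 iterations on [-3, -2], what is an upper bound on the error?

(a) Bisection has linear (order 1) convergence; the error is halved each step.

(b) Error bound = (b-a)/2^n = (-2 - (-3))/2^{15}
    = 1/2^{15}

(a) 1 (linear); (b) error ≤ 3.05e-05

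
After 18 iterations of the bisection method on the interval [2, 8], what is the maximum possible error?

Bisection error bound: |error| ≤ (b-a)/2^n
|error| ≤ (8 - 2)/2^18 = 6/2^18
|error| ≤ 0.0000228882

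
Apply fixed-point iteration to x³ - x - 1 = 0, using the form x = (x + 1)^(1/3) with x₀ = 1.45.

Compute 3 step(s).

Equation: x³ - x - 1 = 0
Fixed-point form: x = (x + 1)^(1/3)
x₀ = 1.45

x_1 = g(1.450000) = 1.348100
x_2 = g(1.348100) = 1.329144
x_3 = g(1.329144) = 1.325558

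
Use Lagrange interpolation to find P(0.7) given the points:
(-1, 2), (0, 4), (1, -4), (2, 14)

Lagrange interpolation formula:
P(x) = Σ yᵢ × Lᵢ(x)
where Lᵢ(x) = Π_{j≠i} (x - xⱼ)/(xᵢ - xⱼ)

L_0(0.7) = (0.7 - 0)/(-1 - 0) × (0.7 - 1)/(-1 - 1) × (0.7 - 2)/(-1 - 2) = -0.045500
L_1(0.7) = (0.7 - (-1))/(0 - (-1)) × (0.7 - 1)/(0 - 1) × (0.7 - 2)/(0 - 2) = 0.331500
L_2(0.7) = (0.7 - (-1))/(1 - (-1)) × (0.7 - 0)/(1 - 0) × (0.7 - 2)/(1 - 2) = 0.773500
L_3(0.7) = (0.7 - (-1))/(2 - (-1)) × (0.7 - 0)/(2 - 0) × (0.7 - 1)/(2 - 1) = -0.059500

P(0.7) = 2×L_0(0.7) + 4×L_1(0.7) + (-4)×L_2(0.7) + 14×L_3(0.7)
P(0.7) = -2.692000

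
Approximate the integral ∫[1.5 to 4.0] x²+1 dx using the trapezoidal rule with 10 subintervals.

f(x) = x²+1
a = 1.5, b = 4.0, n = 10
h = (b - a)/n = 0.250000

Trapezoidal rule: (h/2)[f(x₀) + 2f(x₁) + 2f(x₂) + ... + f(xₙ)]

x_0 = 1.5000, f(x_0) = 3.250000, coefficient = 1
x_1 = 1.7500, f(x_1) = 4.062500, coefficient = 2
x_2 = 2.0000, f(x_2) = 5.000000, coefficient = 2
x_3 = 2.2500, f(x_3) = 6.062500, coefficient = 2
x_4 = 2.5000, f(x_4) = 7.250000, coefficient = 2
x_5 = 2.7500, f(x_5) = 8.562500, coefficient = 2
x_6 = 3.0000, f(x_6) = 10.000000, coefficient = 2
x_7 = 3.2500, f(x_7) = 11.562500, coefficient = 2
x_8 = 3.5000, f(x_8) = 13.250000, coefficient = 2
x_9 = 3.7500, f(x_9) = 15.062500, coefficient = 2
x_10 = 4.0000, f(x_10) = 17.000000, coefficient = 1

I ≈ (0.250000/2) × 181.875000 = 22.734375
Exact value: 22.708333
Error: 0.026042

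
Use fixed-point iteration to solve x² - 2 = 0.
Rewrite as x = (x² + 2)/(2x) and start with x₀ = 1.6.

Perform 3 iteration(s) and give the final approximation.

Equation: x² - 2 = 0
Fixed-point form: x = (x² + 2)/(2x)
x₀ = 1.6

x_1 = g(1.600000) = 1.425000
x_2 = g(1.425000) = 1.414254
x_3 = g(1.414254) = 1.414214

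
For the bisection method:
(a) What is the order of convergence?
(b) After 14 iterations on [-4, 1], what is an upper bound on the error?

(a) Bisection has linear (order 1) convergence; the error is halved each step.

(b) Error bound = (b-a)/2^n = (1 - (-4))/2^{14}
    = 5/2^{14}

(a) 1 (linear); (b) error ≤ 3.05e-04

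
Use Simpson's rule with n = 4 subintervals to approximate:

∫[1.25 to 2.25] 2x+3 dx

f(x) = 2x+3
a = 1.25, b = 2.25, n = 4
h = (b - a)/n = 0.250000

Simpson's rule: (h/3)[f(x₀) + 4f(x₁) + 2f(x₂) + ... + f(xₙ)]

x_0 = 1.2500, f(x_0) = 5.500000, coefficient = 1
x_1 = 1.5000, f(x_1) = 6.000000, coefficient = 4
x_2 = 1.7500, f(x_2) = 6.500000, coefficient = 2
x_3 = 2.0000, f(x_3) = 7.000000, coefficient = 4
x_4 = 2.2500, f(x_4) = 7.500000, coefficient = 1

I ≈ (0.250000/3) × 78.000000 = 6.500000
Exact value: 6.500000
Error: 0.000000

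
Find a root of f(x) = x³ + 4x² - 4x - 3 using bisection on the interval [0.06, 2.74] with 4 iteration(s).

f(x) = x³ + 4x² - 4x - 3
Initial interval: [0.06, 2.74]

Iteration 1:
  c_1 = (0.060000 + 2.740000)/2 = 1.400000
  f(c_1) = f(1.400000) = 1.984000
  f(a) × f(c) < 0, new interval: [0.060000, 1.400000]
Iteration 2:
  c_2 = (0.060000 + 1.400000)/2 = 0.730000
  f(c_2) = f(0.730000) = -3.399383
  f(a) × f(c) ≥ 0, new interval: [0.730000, 1.400000]
Iteration 3:
  c_3 = (0.730000 + 1.400000)/2 = 1.065000
  f(c_3) = f(1.065000) = -1.515150
  f(a) × f(c) ≥ 0, new interval: [1.065000, 1.400000]
Iteration 4:
  c_4 = (1.065000 + 1.400000)/2 = 1.232500
  f(c_4) = f(1.232500) = 0.018462
  f(a) × f(c) < 0, new interval: [1.065000, 1.232500]

After 4 iteration(s), the approximation is c_4 = 1.232500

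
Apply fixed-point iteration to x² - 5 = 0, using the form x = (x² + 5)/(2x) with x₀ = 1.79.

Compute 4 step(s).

Equation: x² - 5 = 0
Fixed-point form: x = (x² + 5)/(2x)
x₀ = 1.79

x_1 = g(1.790000) = 2.291648
x_2 = g(2.291648) = 2.236742
x_3 = g(2.236742) = 2.236068
x_4 = g(2.236068) = 2.236068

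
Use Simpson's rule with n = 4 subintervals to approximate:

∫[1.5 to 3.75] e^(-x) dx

f(x) = e^(-x)
a = 1.5, b = 3.75, n = 4
h = (b - a)/n = 0.562500

Simpson's rule: (h/3)[f(x₀) + 4f(x₁) + 2f(x₂) + ... + f(xₙ)]

x_0 = 1.5000, f(x_0) = 0.223130, coefficient = 1
x_1 = 2.0625, f(x_1) = 0.127136, coefficient = 4
x_2 = 2.6250, f(x_2) = 0.072440, coefficient = 2
x_3 = 3.1875, f(x_3) = 0.041275, coefficient = 4
x_4 = 3.7500, f(x_4) = 0.023518, coefficient = 1

I ≈ (0.562500/3) × 1.065170 = 0.199719
Exact value: 0.199612
Error: 0.000107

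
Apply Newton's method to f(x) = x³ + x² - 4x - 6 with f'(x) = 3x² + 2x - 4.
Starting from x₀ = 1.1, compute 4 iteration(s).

f(x) = x³ + x² - 4x - 6
f'(x) = 3x² + 2x - 4
x₀ = 1.1

Newton-Raphson formula: x_{n+1} = x_n - f(x_n)/f'(x_n)

Iteration 1:
  f(1.100000) = -7.859000
  f'(1.100000) = 1.830000
  x_1 = 1.100000 - (-7.859000)/1.830000 = 5.394536
Iteration 2:
  f(5.394536) = 158.509322
  f'(5.394536) = 94.092111
  x_2 = 5.394536 - 158.509322/94.092111 = 3.709917
Iteration 3:
  f(3.709917) = 43.985196
  f'(3.709917) = 44.710284
  x_3 = 3.709917 - 43.985196/44.710284 = 2.726134
Iteration 4:
  f(2.726134) = 10.787381
  f'(2.726134) = 23.747695
  x_4 = 2.726134 - 10.787381/23.747695 = 2.271885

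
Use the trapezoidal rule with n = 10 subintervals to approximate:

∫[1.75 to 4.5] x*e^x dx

f(x) = x*e^x
a = 1.75, b = 4.5, n = 10
h = (b - a)/n = 0.275000

Trapezoidal rule: (h/2)[f(x₀) + 2f(x₁) + 2f(x₂) + ... + f(xₙ)]

x_0 = 1.7500, f(x_0) = 10.070555, coefficient = 1
x_1 = 2.0250, f(x_1) = 15.341625, coefficient = 2
x_2 = 2.3000, f(x_2) = 22.940620, coefficient = 2
x_3 = 2.5750, f(x_3) = 33.813142, coefficient = 2
x_4 = 2.8500, f(x_4) = 49.270178, coefficient = 2
x_5 = 3.1250, f(x_5) = 71.124672, coefficient = 2
x_6 = 3.4000, f(x_6) = 101.877940, coefficient = 2
x_7 = 3.6750, f(x_7) = 144.973814, coefficient = 2
x_8 = 3.9500, f(x_8) = 205.144699, coefficient = 2
x_9 = 4.2250, f(x_9) = 288.882277, coefficient = 2
x_10 = 4.5000, f(x_10) = 405.077091, coefficient = 1

I ≈ (0.275000/2) × 2281.885580 = 313.759267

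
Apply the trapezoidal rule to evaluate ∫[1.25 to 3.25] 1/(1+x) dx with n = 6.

f(x) = 1/(1+x)
a = 1.25, b = 3.25, n = 6
h = (b - a)/n = 0.333333

Trapezoidal rule: (h/2)[f(x₀) + 2f(x₁) + 2f(x₂) + ... + f(xₙ)]

x_0 = 1.2500, f(x_0) = 0.444444, coefficient = 1
x_1 = 1.5833, f(x_1) = 0.387097, coefficient = 2
x_2 = 1.9167, f(x_2) = 0.342857, coefficient = 2
x_3 = 2.2500, f(x_3) = 0.307692, coefficient = 2
x_4 = 2.5833, f(x_4) = 0.279070, coefficient = 2
x_5 = 2.9167, f(x_5) = 0.255319, coefficient = 2
x_6 = 3.2500, f(x_6) = 0.235294, coefficient = 1

I ≈ (0.333333/2) × 3.823809 = 0.637301
Exact value: 0.635989
Error: 0.001313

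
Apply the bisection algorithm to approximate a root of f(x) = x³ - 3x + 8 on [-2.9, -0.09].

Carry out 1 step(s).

f(x) = x³ - 3x + 8
Initial interval: [-2.9, -0.09]

Iteration 1:
  c_1 = (-2.900000 + (-0.090000))/2 = -1.495000
  f(c_1) = f(-1.495000) = 9.143638
  f(a) × f(c) < 0, new interval: [-2.900000, -1.495000]

After 1 iteration(s), the approximation is c_1 = -1.495000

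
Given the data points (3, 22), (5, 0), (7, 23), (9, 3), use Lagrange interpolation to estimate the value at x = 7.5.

Lagrange interpolation formula:
P(x) = Σ yᵢ × Lᵢ(x)
where Lᵢ(x) = Π_{j≠i} (x - xⱼ)/(xᵢ - xⱼ)

L_0(7.5) = (7.5 - 5)/(3 - 5) × (7.5 - 7)/(3 - 7) × (7.5 - 9)/(3 - 9) = 0.039062
L_1(7.5) = (7.5 - 3)/(5 - 3) × (7.5 - 7)/(5 - 7) × (7.5 - 9)/(5 - 9) = -0.210938
L_2(7.5) = (7.5 - 3)/(7 - 3) × (7.5 - 5)/(7 - 5) × (7.5 - 9)/(7 - 9) = 1.054688
L_3(7.5) = (7.5 - 3)/(9 - 3) × (7.5 - 5)/(9 - 5) × (7.5 - 7)/(9 - 7) = 0.117188

P(7.5) = 22×L_0(7.5) + 0×L_1(7.5) + 23×L_2(7.5) + 3×L_3(7.5)
P(7.5) = 25.468750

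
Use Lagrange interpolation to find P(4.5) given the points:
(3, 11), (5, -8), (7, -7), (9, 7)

Lagrange interpolation formula:
P(x) = Σ yᵢ × Lᵢ(x)
where Lᵢ(x) = Π_{j≠i} (x - xⱼ)/(xᵢ - xⱼ)

L_0(4.5) = (4.5 - 5)/(3 - 5) × (4.5 - 7)/(3 - 7) × (4.5 - 9)/(3 - 9) = 0.117188
L_1(4.5) = (4.5 - 3)/(5 - 3) × (4.5 - 7)/(5 - 7) × (4.5 - 9)/(5 - 9) = 1.054688
L_2(4.5) = (4.5 - 3)/(7 - 3) × (4.5 - 5)/(7 - 5) × (4.5 - 9)/(7 - 9) = -0.210938
L_3(4.5) = (4.5 - 3)/(9 - 3) × (4.5 - 5)/(9 - 5) × (4.5 - 7)/(9 - 7) = 0.039062

P(4.5) = 11×L_0(4.5) + (-8)×L_1(4.5) + (-7)×L_2(4.5) + 7×L_3(4.5)
P(4.5) = -5.398438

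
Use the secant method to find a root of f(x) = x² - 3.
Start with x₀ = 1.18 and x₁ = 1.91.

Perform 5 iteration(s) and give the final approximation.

f(x) = x² - 3
x₀ = 1.18, x₁ = 1.91

Secant formula: x_{n+1} = x_n - f(x_n)(x_n - x_{n-1})/(f(x_n) - f(x_{n-1}))

Iteration 1:
  f(1.180000) = -1.607600
  f(1.910000) = 0.648100
  x_2 = 1.910000 - 0.648100×(1.910000 - 1.180000)/(0.648100 - (-1.607600))
       = 1.700259
Iteration 2:
  f(1.910000) = 0.648100
  f(1.700259) = -0.109120
  x_3 = 1.700259 - (-0.109120)×(1.700259 - 1.910000)/(-0.109120 - 0.648100)
       = 1.730484
Iteration 3:
  f(1.700259) = -0.109120
  f(1.730484) = -0.005426
  x_4 = 1.730484 - (-0.005426)×(1.730484 - 1.700259)/(-0.005426 - (-0.109120))
       = 1.732065
Iteration 4:
  f(1.730484) = -0.005426
  f(1.732065) = 0.000050
  x_5 = 1.732065 - 0.000050×(1.732065 - 1.730484)/(0.000050 - (-0.005426))
       = 1.732051
Iteration 5:
  f(1.732065) = 0.000050
  f(1.732051) = 0.000000
  x_6 = 1.732051 - 0.000000×(1.732051 - 1.732065)/(0.000000 - 0.000050)
       = 1.732051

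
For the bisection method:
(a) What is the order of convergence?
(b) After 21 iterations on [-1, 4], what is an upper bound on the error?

(a) Bisection has linear (order 1) convergence; the error is halved each step.

(b) Error bound = (b-a)/2^n = (4 - (-1))/2^{21}
    = 5/2^{21}

(a) 1 (linear); (b) error ≤ 2.38e-06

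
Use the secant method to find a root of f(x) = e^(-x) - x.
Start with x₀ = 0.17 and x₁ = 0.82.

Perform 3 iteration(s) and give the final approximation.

f(x) = e^(-x) - x
x₀ = 0.17, x₁ = 0.82

Secant formula: x_{n+1} = x_n - f(x_n)(x_n - x_{n-1})/(f(x_n) - f(x_{n-1}))

Iteration 1:
  f(0.170000) = 0.673665
  f(0.820000) = -0.379568
  x_2 = 0.820000 - (-0.379568)×(0.820000 - 0.170000)/(-0.379568 - 0.673665)
       = 0.585750
Iteration 2:
  f(0.820000) = -0.379568
  f(0.585750) = -0.029062
  x_3 = 0.585750 - (-0.029062)×(0.585750 - 0.820000)/(-0.029062 - (-0.379568))
       = 0.566327
Iteration 3:
  f(0.585750) = -0.029062
  f(0.566327) = 0.001279
  x_4 = 0.566327 - 0.001279×(0.566327 - 0.585750)/(0.001279 - (-0.029062))
       = 0.567146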